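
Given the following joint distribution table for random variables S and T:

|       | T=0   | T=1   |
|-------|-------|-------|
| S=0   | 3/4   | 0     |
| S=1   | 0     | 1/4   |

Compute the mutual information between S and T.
Marginal P(S) (row sums):
  P(S=0) = 3/4 + 0 = 3/4
  P(S=1) = 0 + 1/4 = 1/4
Marginal P(T) (column sums):
  P(T=0) = 3/4 + 0 = 3/4
  P(T=1) = 0 + 1/4 = 1/4

H(S) = -[(3/4)·log₂(3/4) + (1/4)·log₂(1/4)]
  = 0.3113 + 0.5000
  = 0.8113 bits
H(T) = -[(3/4)·log₂(3/4) + (1/4)·log₂(1/4)]
  = 0.3113 + 0.5000
  = 0.8113 bits
H(S,T) = -[(3/4)·log₂(3/4) + (1/4)·log₂(1/4)]
  = 0.3113 + 0.5000
  = 0.8113 bits

I(S;T) = H(S) + H(T) - H(S,T)
  = 0.8113 + 0.8113 - 0.8113
  = 0.8113 bits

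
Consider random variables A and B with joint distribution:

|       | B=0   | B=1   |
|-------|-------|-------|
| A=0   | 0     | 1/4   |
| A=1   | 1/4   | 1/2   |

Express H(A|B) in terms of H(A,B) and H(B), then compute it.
H(A|B) = H(A,B) - H(B)

Marginal P(B) (column sums):
  P(B=0) = 0 + 1/4 = 1/4
  P(B=1) = 1/4 + 1/2 = 3/4

H(A,B) = -[(1/4)·log₂(1/4) + (1/4)·log₂(1/4) + (1/2)·log₂(1/2)]
  = 0.5000 + 0.5000 + 0.5000
  = 1.5000 bits
H(B) = -[(1/4)·log₂(1/4) + (3/4)·log₂(3/4)]
  = 0.5000 + 0.3113
  = 0.8113 bits

H(A|B) = 1.5000 - 0.8113 = 0.6887 bits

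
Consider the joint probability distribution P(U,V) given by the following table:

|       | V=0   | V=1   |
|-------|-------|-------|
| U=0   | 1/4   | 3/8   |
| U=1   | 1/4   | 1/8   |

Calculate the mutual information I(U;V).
Marginal P(U) (row sums):
  P(U=0) = 1/4 + 3/8 = 5/8
  P(U=1) = 1/4 + 1/8 = 3/8
Marginal P(V) (column sums):
  P(V=0) = 1/4 + 1/4 = 1/2
  P(V=1) = 3/8 + 1/8 = 1/2

H(U) = -[(5/8)·log₂(5/8) + (3/8)·log₂(3/8)]
  = 0.4238 + 0.5306
  = 0.9544 bits
H(V) = -[(1/2)·log₂(1/2) + (1/2)·log₂(1/2)]
  = 0.5000 + 0.5000
  = 1.0000 bits
H(U,V) = -[(1/4)·log₂(1/4) + (3/8)·log₂(3/8) + (1/4)·log₂(1/4) + (1/8)·log₂(1/8)]
  = 0.5000 + 0.5306 + 0.5000 + 0.3750
  = 1.9056 bits

I(U;V) = H(U) + H(V) - H(U,V)
  = 0.9544 + 1.0000 - 1.9056
  = 0.0488 bits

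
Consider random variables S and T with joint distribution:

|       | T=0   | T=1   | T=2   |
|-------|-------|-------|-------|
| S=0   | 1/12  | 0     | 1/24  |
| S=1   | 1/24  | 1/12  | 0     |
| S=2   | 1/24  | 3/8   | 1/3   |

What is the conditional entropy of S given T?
Marginal P(T) (column sums):
  P(T=0) = 1/12 + 1/24 + 1/24 = 1/6
  P(T=1) = 0 + 1/12 + 3/8 = 11/24
  P(T=2) = 1/24 + 0 + 1/3 = 3/8

H(S|T) = -Σ P(S,T)·log₂ P(S|T), where P(S|T) = P(S,T) / P(T)
  (cells with P(S,T) = 0 contribute 0)
  (S=0,T=0): P(S|T) = (1/12)/(1/6) = 1/2;  -(1/12)·log₂(1/2) = 0.0833
  (S=0,T=2): P(S|T) = (1/24)/(3/8) = 1/9;  -(1/24)·log₂(1/9) = 0.1321
  (S=1,T=0): P(S|T) = (1/24)/(1/6) = 1/4;  -(1/24)·log₂(1/4) = 0.0833
  (S=1,T=1): P(S|T) = (1/12)/(11/24) = 2/11;  -(1/12)·log₂(2/11) = 0.2050
  (S=2,T=0): P(S|T) = (1/24)/(1/6) = 1/4;  -(1/24)·log₂(1/4) = 0.0833
  (S=2,T=1): P(S|T) = (3/8)/(11/24) = 9/11;  -(3/8)·log₂(9/11) = 0.1086
  (S=2,T=2): P(S|T) = (1/3)/(3/8) = 8/9;  -(1/3)·log₂(8/9) = 0.0566
H(S|T) = 0.0833 + 0.1321 + 0.0833 + 0.2050 + 0.0833 + 0.1086 + 0.0566
  = 0.7522 bits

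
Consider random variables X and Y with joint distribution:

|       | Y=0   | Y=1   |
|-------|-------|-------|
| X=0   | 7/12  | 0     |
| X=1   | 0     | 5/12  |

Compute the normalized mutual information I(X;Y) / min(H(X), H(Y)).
Marginal P(X) (row sums):
  P(X=0) = 7/12 + 0 = 7/12
  P(X=1) = 0 + 5/12 = 5/12
Marginal P(Y) (column sums):
  P(Y=0) = 7/12 + 0 = 7/12
  P(Y=1) = 0 + 5/12 = 5/12

H(X) = -[(7/12)·log₂(7/12) + (5/12)·log₂(5/12)]
  = 0.4536 + 0.5263
  = 0.9799 bits
H(Y) = -[(7/12)·log₂(7/12) + (5/12)·log₂(5/12)]
  = 0.4536 + 0.5263
  = 0.9799 bits
H(X,Y) = -[(7/12)·log₂(7/12) + (5/12)·log₂(5/12)]
  = 0.4536 + 0.5263
  = 0.9799 bits

I(X;Y) = H(X) + H(Y) - H(X,Y)
  = 0.9799 + 0.9799 - 0.9799
  = 0.9799 bits

min(H(X), H(Y)) = min(0.9799, 0.9799) = 0.9799 bits
Normalized MI = 0.9799 / 0.9799 = 1.0000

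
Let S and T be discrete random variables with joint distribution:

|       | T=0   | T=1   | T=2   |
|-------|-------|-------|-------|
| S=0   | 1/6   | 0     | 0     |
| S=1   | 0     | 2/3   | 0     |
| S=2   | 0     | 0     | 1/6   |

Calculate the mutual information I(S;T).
Marginal P(S) (row sums):
  P(S=0) = 1/6 + 0 + 0 = 1/6
  P(S=1) = 0 + 2/3 + 0 = 2/3
  P(S=2) = 0 + 0 + 1/6 = 1/6
Marginal P(T) (column sums):
  P(T=0) = 1/6 + 0 + 0 = 1/6
  P(T=1) = 0 + 2/3 + 0 = 2/3
  P(T=2) = 0 + 0 + 1/6 = 1/6

H(S) = -[(1/6)·log₂(1/6) + (2/3)·log₂(2/3) + (1/6)·log₂(1/6)]
  = 0.4308 + 0.3900 + 0.4308
  = 1.2516 bits
H(T) = -[(1/6)·log₂(1/6) + (2/3)·log₂(2/3) + (1/6)·log₂(1/6)]
  = 0.4308 + 0.3900 + 0.4308
  = 1.2516 bits
H(S,T) = -[(1/6)·log₂(1/6) + (2/3)·log₂(2/3) + (1/6)·log₂(1/6)]
  = 0.4308 + 0.3900 + 0.4308
  = 1.2516 bits

I(S;T) = H(S) + H(T) - H(S,T)
  = 1.2516 + 1.2516 - 1.2516
  = 1.2516 bits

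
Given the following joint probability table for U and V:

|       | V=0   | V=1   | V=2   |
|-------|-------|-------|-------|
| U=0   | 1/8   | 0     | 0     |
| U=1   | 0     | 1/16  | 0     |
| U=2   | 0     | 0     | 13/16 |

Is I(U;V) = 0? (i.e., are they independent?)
Marginal P(U) (row sums):
  P(U=0) = 1/8 + 0 + 0 = 1/8
  P(U=1) = 0 + 1/16 + 0 = 1/16
  P(U=2) = 0 + 0 + 13/16 = 13/16
Marginal P(V) (column sums):
  P(V=0) = 1/8 + 0 + 0 = 1/8
  P(V=1) = 0 + 1/16 + 0 = 1/16
  P(V=2) = 0 + 0 + 13/16 = 13/16

U and V are independent iff P(U=i,V=j) = P(U=i)·P(V=j) for every cell.
  P(U=0)·P(V=0) = 1/8 × 1/8 = 1/64, but P(U=0,V=0) = 1/8 ✗

No, U and V are not independent. Quantitatively, I(U;V) > 0:

H(U) = -[(1/8)·log₂(1/8) + (1/16)·log₂(1/16) + (13/16)·log₂(13/16)]
  = 0.3750 + 0.2500 + 0.2434
  = 0.8684 bits
H(V) = -[(1/8)·log₂(1/8) + (1/16)·log₂(1/16) + (13/16)·log₂(13/16)]
  = 0.3750 + 0.2500 + 0.2434
  = 0.8684 bits
H(U,V) = -[(1/8)·log₂(1/8) + (1/16)·log₂(1/16) + (13/16)·log₂(13/16)]
  = 0.3750 + 0.2500 + 0.2434
  = 0.8684 bits
I(U;V) = H(U) + H(V) - H(U,V) = 0.8684 + 0.8684 - 0.8684 = 0.8684 bits > 0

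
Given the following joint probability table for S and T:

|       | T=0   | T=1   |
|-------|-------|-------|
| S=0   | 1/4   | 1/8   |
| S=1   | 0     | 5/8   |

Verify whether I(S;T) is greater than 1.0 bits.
Marginal P(S) (row sums):
  P(S=0) = 1/4 + 1/8 = 3/8
  P(S=1) = 0 + 5/8 = 5/8
Marginal P(T) (column sums):
  P(T=0) = 1/4 + 0 = 1/4
  P(T=1) = 1/8 + 5/8 = 3/4

H(S) = -[(3/8)·log₂(3/8) + (5/8)·log₂(5/8)]
  = 0.5306 + 0.4238
  = 0.9544 bits
H(T) = -[(1/4)·log₂(1/4) + (3/4)·log₂(3/4)]
  = 0.5000 + 0.3113
  = 0.8113 bits
H(S,T) = -[(1/4)·log₂(1/4) + (1/8)·log₂(1/8) + (5/8)·log₂(5/8)]
  = 0.5000 + 0.3750 + 0.4238
  = 1.2988 bits

I(S;T) = H(S) + H(T) - H(S,T)
  = 0.9544 + 0.8113 - 1.2988
  = 0.4669 bits

No. I(S;T) = 0.4669 bits, which is ≤ 1.0 bits.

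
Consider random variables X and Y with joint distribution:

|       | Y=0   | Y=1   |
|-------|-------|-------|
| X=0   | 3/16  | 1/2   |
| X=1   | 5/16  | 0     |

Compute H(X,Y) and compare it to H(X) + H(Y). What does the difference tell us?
Marginal P(X) (row sums):
  P(X=0) = 3/16 + 1/2 = 11/16
  P(X=1) = 5/16 + 0 = 5/16
Marginal P(Y) (column sums):
  P(Y=0) = 3/16 + 5/16 = 1/2
  P(Y=1) = 1/2 + 0 = 1/2

H(X,Y) = -[(3/16)·log₂(3/16) + (1/2)·log₂(1/2) + (5/16)·log₂(5/16)]
  = 0.4528 + 0.5000 + 0.5244
  = 1.4772 bits
H(X) = -[(11/16)·log₂(11/16) + (5/16)·log₂(5/16)]
  = 0.3716 + 0.5244
  = 0.8960 bits
H(Y) = -[(1/2)·log₂(1/2) + (1/2)·log₂(1/2)]
  = 0.5000 + 0.5000
  = 1.0000 bits

H(X) + H(Y) = 0.8960 + 1.0000 = 1.8960 bits
Difference: H(X) + H(Y) - H(X,Y) = 1.8960 - 1.4772 = 0.4188 bits = I(X;Y)

The difference is the mutual information; it is positive here, so X and Y are dependent (knowing one reduces uncertainty about the other by 0.4188 bits).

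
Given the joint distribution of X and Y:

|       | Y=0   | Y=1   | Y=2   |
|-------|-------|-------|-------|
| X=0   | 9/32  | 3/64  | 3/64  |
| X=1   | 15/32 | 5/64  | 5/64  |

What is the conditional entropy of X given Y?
Marginal P(Y) (column sums):
  P(Y=0) = 9/32 + 15/32 = 3/4
  P(Y=1) = 3/64 + 5/64 = 1/8
  P(Y=2) = 3/64 + 5/64 = 1/8

H(X|Y) = -Σ P(X,Y)·log₂ P(X|Y), where P(X|Y) = P(X,Y) / P(Y)
  (X=0,Y=0): P(X|Y) = (9/32)/(3/4) = 3/8;  -(9/32)·log₂(3/8) = 0.3980
  (X=0,Y=1): P(X|Y) = (3/64)/(1/8) = 3/8;  -(3/64)·log₂(3/8) = 0.0663
  (X=0,Y=2): P(X|Y) = (3/64)/(1/8) = 3/8;  -(3/64)·log₂(3/8) = 0.0663
  (X=1,Y=0): P(X|Y) = (15/32)/(3/4) = 5/8;  -(15/32)·log₂(5/8) = 0.3178
  (X=1,Y=1): P(X|Y) = (5/64)/(1/8) = 5/8;  -(5/64)·log₂(5/8) = 0.0530
  (X=1,Y=2): P(X|Y) = (5/64)/(1/8) = 5/8;  -(5/64)·log₂(5/8) = 0.0530
H(X|Y) = 0.3980 + 0.0663 + 0.0663 + 0.3178 + 0.0530 + 0.0530
  = 0.9544 bits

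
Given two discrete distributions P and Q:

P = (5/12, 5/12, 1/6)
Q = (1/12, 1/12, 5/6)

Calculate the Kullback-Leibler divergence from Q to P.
D(P||Q) = Σ P(i) log₂(P(i)/Q(i))
  i=0: (5/12) × log₂((5/12)/(1/12)) = (5/12) × log₂(5) = 0.9675
  i=1: (5/12) × log₂((5/12)/(1/12)) = (5/12) × log₂(5) = 0.9675
  i=2: (1/6) × log₂((1/6)/(5/6)) = (1/6) × log₂(1/5) = -0.3870
D(P||Q) = 0.9675 + 0.9675 - 0.3870
  = 1.5480 bits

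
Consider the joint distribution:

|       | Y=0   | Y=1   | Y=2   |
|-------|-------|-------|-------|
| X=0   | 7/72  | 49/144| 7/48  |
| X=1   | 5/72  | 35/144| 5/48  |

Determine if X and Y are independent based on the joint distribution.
Marginal P(X) (row sums):
  P(X=0) = 7/72 + 49/144 + 7/48 = 7/12
  P(X=1) = 5/72 + 35/144 + 5/48 = 5/12
Marginal P(Y) (column sums):
  P(Y=0) = 7/72 + 5/72 = 1/6
  P(Y=1) = 49/144 + 35/144 = 7/12
  P(Y=2) = 7/48 + 5/48 = 1/4

X and Y are independent iff P(X=i,Y=j) = P(X=i)·P(Y=j) for every cell.
  P(X=0)·P(Y=0) = 7/12 × 1/6 = 7/72 = P(X=0,Y=0) ✓
  P(X=0)·P(Y=1) = 7/12 × 7/12 = 49/144 = P(X=0,Y=1) ✓
  P(X=0)·P(Y=2) = 7/12 × 1/4 = 7/48 = P(X=0,Y=2) ✓
  P(X=1)·P(Y=0) = 5/12 × 1/6 = 5/72 = P(X=1,Y=0) ✓
  P(X=1)·P(Y=1) = 5/12 × 7/12 = 35/144 = P(X=1,Y=1) ✓
  P(X=1)·P(Y=2) = 5/12 × 1/4 = 5/48 = P(X=1,Y=2) ✓

Yes, X and Y are independent: every cell factors, so I(X;Y) = 0 bits.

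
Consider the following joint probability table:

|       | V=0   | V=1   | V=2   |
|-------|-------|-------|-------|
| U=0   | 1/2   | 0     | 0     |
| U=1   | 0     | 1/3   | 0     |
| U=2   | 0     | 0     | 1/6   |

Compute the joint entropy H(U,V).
H(U,V) = -Σ P(U,V) log₂ P(U,V), summed over the non-zero cells:
H(U,V) = -[(1/2)·log₂(1/2) + (1/3)·log₂(1/3) + (1/6)·log₂(1/6)]
  = 0.5000 + 0.5283 + 0.4308
  = 1.4591 bits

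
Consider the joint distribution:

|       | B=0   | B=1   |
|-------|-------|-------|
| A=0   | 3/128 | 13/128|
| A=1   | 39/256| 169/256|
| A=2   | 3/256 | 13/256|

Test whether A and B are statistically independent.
Marginal P(A) (row sums):
  P(A=0) = 3/128 + 13/128 = 1/8
  P(A=1) = 39/256 + 169/256 = 13/16
  P(A=2) = 3/256 + 13/256 = 1/16
Marginal P(B) (column sums):
  P(B=0) = 3/128 + 39/256 + 3/256 = 3/16
  P(B=1) = 13/128 + 169/256 + 13/256 = 13/16

A and B are independent iff P(A=i,B=j) = P(A=i)·P(B=j) for every cell.
  P(A=0)·P(B=0) = 1/8 × 3/16 = 3/128 = P(A=0,B=0) ✓
  P(A=0)·P(B=1) = 1/8 × 13/16 = 13/128 = P(A=0,B=1) ✓
  P(A=1)·P(B=0) = 13/16 × 3/16 = 39/256 = P(A=1,B=0) ✓
  P(A=1)·P(B=1) = 13/16 × 13/16 = 169/256 = P(A=1,B=1) ✓
  P(A=2)·P(B=0) = 1/16 × 3/16 = 3/256 = P(A=2,B=0) ✓
  P(A=2)·P(B=1) = 1/16 × 13/16 = 13/256 = P(A=2,B=1) ✓

Yes, A and B are independent: every cell factors, so I(A;B) = 0 bits.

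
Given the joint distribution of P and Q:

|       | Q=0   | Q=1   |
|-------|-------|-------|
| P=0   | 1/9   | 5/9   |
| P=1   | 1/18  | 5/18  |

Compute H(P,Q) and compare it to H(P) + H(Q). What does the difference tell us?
Marginal P(P) (row sums):
  P(P=0) = 1/9 + 5/9 = 2/3
  P(P=1) = 1/18 + 5/18 = 1/3
Marginal P(Q) (column sums):
  P(Q=0) = 1/9 + 1/18 = 1/6
  P(Q=1) = 5/9 + 5/18 = 5/6

H(P,Q) = -[(1/9)·log₂(1/9) + (5/9)·log₂(5/9) + (1/18)·log₂(1/18) + (5/18)·log₂(5/18)]
  = 0.3522 + 0.4711 + 0.2317 + 0.5133
  = 1.5683 bits
H(P) = -[(2/3)·log₂(2/3) + (1/3)·log₂(1/3)]
  = 0.3900 + 0.5283
  = 0.9183 bits
H(Q) = -[(1/6)·log₂(1/6) + (5/6)·log₂(5/6)]
  = 0.4308 + 0.2192
  = 0.6500 bits

H(P) + H(Q) = 0.9183 + 0.6500 = 1.5683 bits
Difference: H(P) + H(Q) - H(P,Q) = 1.5683 - 1.5683 = 0.0000 bits = I(P;Q)

The difference is the mutual information; it is 0 here, so P and Q are independent (the joint entropy equals the sum of the marginal entropies).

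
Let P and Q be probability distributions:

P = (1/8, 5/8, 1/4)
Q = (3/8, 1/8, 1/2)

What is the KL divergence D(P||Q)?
D(P||Q) = Σ P(i) log₂(P(i)/Q(i))
  i=0: (1/8) × log₂((1/8)/(3/8)) = (1/8) × log₂(1/3) = -0.1981
  i=1: (5/8) × log₂((5/8)/(1/8)) = (5/8) × log₂(5) = 1.4512
  i=2: (1/4) × log₂((1/4)/(1/2)) = (1/4) × log₂(1/2) = -0.2500
D(P||Q) = -0.1981 + 1.4512 - 0.2500
  = 1.0031 bits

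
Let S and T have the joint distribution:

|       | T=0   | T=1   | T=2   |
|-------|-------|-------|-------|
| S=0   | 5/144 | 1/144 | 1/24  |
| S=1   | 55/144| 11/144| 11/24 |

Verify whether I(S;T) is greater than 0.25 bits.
Marginal P(S) (row sums):
  P(S=0) = 5/144 + 1/144 + 1/24 = 1/12
  P(S=1) = 55/144 + 11/144 + 11/24 = 11/12
Marginal P(T) (column sums):
  P(T=0) = 5/144 + 55/144 = 5/12
  P(T=1) = 1/144 + 11/144 = 1/12
  P(T=2) = 1/24 + 11/24 = 1/2

H(S) = -[(1/12)·log₂(1/12) + (11/12)·log₂(11/12)]
  = 0.2987 + 0.1151
  = 0.4138 bits
H(T) = -[(5/12)·log₂(5/12) + (1/12)·log₂(1/12) + (1/2)·log₂(1/2)]
  = 0.5263 + 0.2987 + 0.5000
  = 1.3250 bits
H(S,T) = -[(5/144)·log₂(5/144) + (1/144)·log₂(1/144) + (1/24)·log₂(1/24) + (55/144)·log₂(55/144) + (11/144)·log₂(11/144) + (11/24)·log₂(11/24)]
  = 0.1683 + 0.0498 + 0.1910 + 0.5304 + 0.2834 + 0.5159
  = 1.7388 bits

I(S;T) = H(S) + H(T) - H(S,T)
  = 0.4138 + 1.3250 - 1.7388
  = 0.0000 bits

No. I(S;T) = 0.0000 bits, which is ≤ 0.25 bits.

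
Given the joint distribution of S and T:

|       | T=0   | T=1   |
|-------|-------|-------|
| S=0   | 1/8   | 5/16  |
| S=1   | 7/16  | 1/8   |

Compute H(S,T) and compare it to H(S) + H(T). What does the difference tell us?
Marginal P(S) (row sums):
  P(S=0) = 1/8 + 5/16 = 7/16
  P(S=1) = 7/16 + 1/8 = 9/16
Marginal P(T) (column sums):
  P(T=0) = 1/8 + 7/16 = 9/16
  P(T=1) = 5/16 + 1/8 = 7/16

H(S,T) = -[(1/8)·log₂(1/8) + (5/16)·log₂(5/16) + (7/16)·log₂(7/16) + (1/8)·log₂(1/8)]
  = 0.3750 + 0.5244 + 0.5218 + 0.3750
  = 1.7962 bits
H(S) = -[(7/16)·log₂(7/16) + (9/16)·log₂(9/16)]
  = 0.5218 + 0.4669
  = 0.9887 bits
H(T) = -[(9/16)·log₂(9/16) + (7/16)·log₂(7/16)]
  = 0.4669 + 0.5218
  = 0.9887 bits

H(S) + H(T) = 0.9887 + 0.9887 = 1.9774 bits
Difference: H(S) + H(T) - H(S,T) = 1.9774 - 1.7962 = 0.1812 bits = I(S;T)

The difference is the mutual information; it is positive here, so S and T are dependent (knowing one reduces uncertainty about the other by 0.1812 bits).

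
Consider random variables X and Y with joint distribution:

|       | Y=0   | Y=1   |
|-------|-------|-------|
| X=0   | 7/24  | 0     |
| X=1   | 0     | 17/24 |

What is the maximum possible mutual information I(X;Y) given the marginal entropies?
The upper bound on mutual information is I(X;Y) ≤ min(H(X), H(Y)).

Marginal P(X) (row sums):
  P(X=0) = 7/24 + 0 = 7/24
  P(X=1) = 0 + 17/24 = 17/24
Marginal P(Y) (column sums):
  P(Y=0) = 7/24 + 0 = 7/24
  P(Y=1) = 0 + 17/24 = 17/24

H(X) = -[(7/24)·log₂(7/24) + (17/24)·log₂(17/24)]
  = 0.5185 + 0.3524
  = 0.8709 bits
H(Y) = -[(7/24)·log₂(7/24) + (17/24)·log₂(17/24)]
  = 0.5185 + 0.3524
  = 0.8709 bits

Maximum possible I(X;Y) = min(0.8709, 0.8709) = 0.8709 bits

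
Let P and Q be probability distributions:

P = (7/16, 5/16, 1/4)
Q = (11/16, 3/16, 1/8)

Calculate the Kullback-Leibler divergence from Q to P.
D(P||Q) = Σ P(i) log₂(P(i)/Q(i))
  i=0: (7/16) × log₂((7/16)/(11/16)) = (7/16) × log₂(7/11) = -0.2853
  i=1: (5/16) × log₂((5/16)/(3/16)) = (5/16) × log₂(5/3) = 0.2303
  i=2: (1/4) × log₂((1/4)/(1/8)) = (1/4) × log₂(2) = 0.2500
D(P||Q) = -0.2853 + 0.2303 + 0.2500
  = 0.1950 bits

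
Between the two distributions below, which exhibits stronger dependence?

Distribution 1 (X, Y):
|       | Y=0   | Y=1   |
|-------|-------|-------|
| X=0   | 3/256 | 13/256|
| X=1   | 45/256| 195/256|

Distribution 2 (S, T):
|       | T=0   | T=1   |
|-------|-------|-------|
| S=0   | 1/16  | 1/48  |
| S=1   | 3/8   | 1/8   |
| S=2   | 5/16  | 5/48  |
Distribution 1 (X, Y):
Marginal P(X) (row sums):
  P(X=0) = 3/256 + 13/256 = 1/16
  P(X=1) = 45/256 + 195/256 = 15/16
Marginal P(Y) (column sums):
  P(Y=0) = 3/256 + 45/256 = 3/16
  P(Y=1) = 13/256 + 195/256 = 13/16

H(X) = -[(1/16)·log₂(1/16) + (15/16)·log₂(15/16)]
  = 0.2500 + 0.0873
  = 0.3373 bits
H(Y) = -[(3/16)·log₂(3/16) + (13/16)·log₂(13/16)]
  = 0.4528 + 0.2434
  = 0.6962 bits
H(X,Y) = -[(3/256)·log₂(3/256) + (13/256)·log₂(13/256) + (45/256)·log₂(45/256) + (195/256)·log₂(195/256)]
  = 0.0752 + 0.2183 + 0.4409 + 0.2991
  = 1.0335 bits

I(X;Y) = H(X) + H(Y) - H(X,Y)
  = 0.3373 + 0.6962 - 1.0335
  = 0.0000 bits

Distribution 2 (S, T):
Marginal P(S) (row sums):
  P(S=0) = 1/16 + 1/48 = 1/12
  P(S=1) = 3/8 + 1/8 = 1/2
  P(S=2) = 5/16 + 5/48 = 5/12
Marginal P(T) (column sums):
  P(T=0) = 1/16 + 3/8 + 5/16 = 3/4
  P(T=1) = 1/48 + 1/8 + 5/48 = 1/4

H(S) = -[(1/12)·log₂(1/12) + (1/2)·log₂(1/2) + (5/12)·log₂(5/12)]
  = 0.2987 + 0.5000 + 0.5263
  = 1.3250 bits
H(T) = -[(3/4)·log₂(3/4) + (1/4)·log₂(1/4)]
  = 0.3113 + 0.5000
  = 0.8113 bits
H(S,T) = -[(1/16)·log₂(1/16) + (1/48)·log₂(1/48) + (3/8)·log₂(3/8) + (1/8)·log₂(1/8) + (5/16)·log₂(5/16) + (5/48)·log₂(5/48)]
  = 0.2500 + 0.1164 + 0.5306 + 0.3750 + 0.5244 + 0.3399
  = 2.1363 bits

I(S;T) = H(S) + H(T) - H(S,T)
  = 1.3250 + 0.8113 - 2.1363
  = 0.0000 bits

Both joint tables factor as the product of their marginals, so I(X;Y) = I(S;T) = 0 bits: neither is larger (both pairs are independent).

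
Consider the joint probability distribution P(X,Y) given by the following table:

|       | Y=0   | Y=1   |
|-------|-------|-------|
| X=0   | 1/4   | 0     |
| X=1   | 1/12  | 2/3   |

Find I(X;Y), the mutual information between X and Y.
Marginal P(X) (row sums):
  P(X=0) = 1/4 + 0 = 1/4
  P(X=1) = 1/12 + 2/3 = 3/4
Marginal P(Y) (column sums):
  P(Y=0) = 1/4 + 1/12 = 1/3
  P(Y=1) = 0 + 2/3 = 2/3

H(X) = -[(1/4)·log₂(1/4) + (3/4)·log₂(3/4)]
  = 0.5000 + 0.3113
  = 0.8113 bits
H(Y) = -[(1/3)·log₂(1/3) + (2/3)·log₂(2/3)]
  = 0.5283 + 0.3900
  = 0.9183 bits
H(X,Y) = -[(1/4)·log₂(1/4) + (1/12)·log₂(1/12) + (2/3)·log₂(2/3)]
  = 0.5000 + 0.2987 + 0.3900
  = 1.1887 bits

I(X;Y) = H(X) + H(Y) - H(X,Y)
  = 0.8113 + 0.9183 - 1.1887
  = 0.5409 bits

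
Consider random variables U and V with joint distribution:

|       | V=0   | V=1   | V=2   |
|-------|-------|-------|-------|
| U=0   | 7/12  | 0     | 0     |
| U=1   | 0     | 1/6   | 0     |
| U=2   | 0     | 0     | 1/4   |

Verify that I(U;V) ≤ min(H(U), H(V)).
Marginal P(U) (row sums):
  P(U=0) = 7/12 + 0 + 0 = 7/12
  P(U=1) = 0 + 1/6 + 0 = 1/6
  P(U=2) = 0 + 0 + 1/4 = 1/4
Marginal P(V) (column sums):
  P(V=0) = 7/12 + 0 + 0 = 7/12
  P(V=1) = 0 + 1/6 + 0 = 1/6
  P(V=2) = 0 + 0 + 1/4 = 1/4

H(U) = -[(7/12)·log₂(7/12) + (1/6)·log₂(1/6) + (1/4)·log₂(1/4)]
  = 0.4536 + 0.4308 + 0.5000
  = 1.3844 bits
H(V) = -[(7/12)·log₂(7/12) + (1/6)·log₂(1/6) + (1/4)·log₂(1/4)]
  = 0.4536 + 0.4308 + 0.5000
  = 1.3844 bits
H(U,V) = -[(7/12)·log₂(7/12) + (1/6)·log₂(1/6) + (1/4)·log₂(1/4)]
  = 0.4536 + 0.4308 + 0.5000
  = 1.3844 bits

I(U;V) = H(U) + H(V) - H(U,V)
  = 1.3844 + 1.3844 - 1.3844
  = 1.3844 bits

min(H(U), H(V)) = min(1.3844, 1.3844) = 1.3844 bits
Since 1.3844 ≤ 1.3844, the bound is satisfied ✓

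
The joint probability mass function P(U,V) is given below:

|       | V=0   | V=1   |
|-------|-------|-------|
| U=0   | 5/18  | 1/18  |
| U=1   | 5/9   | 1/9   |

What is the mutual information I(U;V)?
Marginal P(U) (row sums):
  P(U=0) = 5/18 + 1/18 = 1/3
  P(U=1) = 5/9 + 1/9 = 2/3
Marginal P(V) (column sums):
  P(V=0) = 5/18 + 5/9 = 5/6
  P(V=1) = 1/18 + 1/9 = 1/6

H(U) = -[(1/3)·log₂(1/3) + (2/3)·log₂(2/3)]
  = 0.5283 + 0.3900
  = 0.9183 bits
H(V) = -[(5/6)·log₂(5/6) + (1/6)·log₂(1/6)]
  = 0.2192 + 0.4308
  = 0.6500 bits
H(U,V) = -[(5/18)·log₂(5/18) + (1/18)·log₂(1/18) + (5/9)·log₂(5/9) + (1/9)·log₂(1/9)]
  = 0.5133 + 0.2317 + 0.4711 + 0.3522
  = 1.5683 bits

I(U;V) = H(U) + H(V) - H(U,V)
  = 0.9183 + 0.6500 - 1.5683
  = 0.0000 bits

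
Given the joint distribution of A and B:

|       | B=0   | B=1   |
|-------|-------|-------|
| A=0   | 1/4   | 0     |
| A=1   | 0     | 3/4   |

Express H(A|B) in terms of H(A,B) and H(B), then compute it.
H(A|B) = H(A,B) - H(B)

Marginal P(B) (column sums):
  P(B=0) = 1/4 + 0 = 1/4
  P(B=1) = 0 + 3/4 = 3/4

H(A,B) = -[(1/4)·log₂(1/4) + (3/4)·log₂(3/4)]
  = 0.5000 + 0.3113
  = 0.8113 bits
H(B) = -[(1/4)·log₂(1/4) + (3/4)·log₂(3/4)]
  = 0.5000 + 0.3113
  = 0.8113 bits

H(A|B) = 0.8113 - 0.8113 = 0.0000 bits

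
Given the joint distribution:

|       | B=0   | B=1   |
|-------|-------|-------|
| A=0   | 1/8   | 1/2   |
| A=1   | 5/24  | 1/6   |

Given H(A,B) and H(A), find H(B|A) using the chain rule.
From the chain rule: H(A,B) = H(A) + H(B|A)
Therefore: H(B|A) = H(A,B) - H(A)

H(A,B) = -[(1/8)·log₂(1/8) + (1/2)·log₂(1/2) + (5/24)·log₂(5/24) + (1/6)·log₂(1/6)]
  = 0.3750 + 0.5000 + 0.4715 + 0.4308
  = 1.7773 bits
Marginal P(A) (row sums):
  P(A=0) = 1/8 + 1/2 = 5/8
  P(A=1) = 5/24 + 1/6 = 3/8
H(A) = -[(5/8)·log₂(5/8) + (3/8)·log₂(3/8)]
  = 0.4238 + 0.5306
  = 0.9544 bits

H(B|A) = 1.7773 - 0.9544 = 0.8229 bits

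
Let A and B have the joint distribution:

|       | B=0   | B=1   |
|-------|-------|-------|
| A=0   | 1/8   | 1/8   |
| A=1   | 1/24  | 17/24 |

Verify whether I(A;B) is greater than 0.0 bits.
Marginal P(A) (row sums):
  P(A=0) = 1/8 + 1/8 = 1/4
  P(A=1) = 1/24 + 17/24 = 3/4
Marginal P(B) (column sums):
  P(B=0) = 1/8 + 1/24 = 1/6
  P(B=1) = 1/8 + 17/24 = 5/6

H(A) = -[(1/4)·log₂(1/4) + (3/4)·log₂(3/4)]
  = 0.5000 + 0.3113
  = 0.8113 bits
H(B) = -[(1/6)·log₂(1/6) + (5/6)·log₂(5/6)]
  = 0.4308 + 0.2192
  = 0.6500 bits
H(A,B) = -[(1/8)·log₂(1/8) + (1/8)·log₂(1/8) + (1/24)·log₂(1/24) + (17/24)·log₂(17/24)]
  = 0.3750 + 0.3750 + 0.1910 + 0.3524
  = 1.2934 bits

I(A;B) = H(A) + H(B) - H(A,B)
  = 0.8113 + 0.6500 - 1.2934
  = 0.1679 bits

Yes. I(A;B) = 0.1679 bits, which is > 0.0 bits.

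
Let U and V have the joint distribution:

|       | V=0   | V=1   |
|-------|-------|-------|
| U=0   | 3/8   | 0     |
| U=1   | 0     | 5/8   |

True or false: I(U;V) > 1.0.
Marginal P(U) (row sums):
  P(U=0) = 3/8 + 0 = 3/8
  P(U=1) = 0 + 5/8 = 5/8
Marginal P(V) (column sums):
  P(V=0) = 3/8 + 0 = 3/8
  P(V=1) = 0 + 5/8 = 5/8

H(U) = -[(3/8)·log₂(3/8) + (5/8)·log₂(5/8)]
  = 0.5306 + 0.4238
  = 0.9544 bits
H(V) = -[(3/8)·log₂(3/8) + (5/8)·log₂(5/8)]
  = 0.5306 + 0.4238
  = 0.9544 bits
H(U,V) = -[(3/8)·log₂(3/8) + (5/8)·log₂(5/8)]
  = 0.5306 + 0.4238
  = 0.9544 bits

I(U;V) = H(U) + H(V) - H(U,V)
  = 0.9544 + 0.9544 - 0.9544
  = 0.9544 bits

False. I(U;V) = 0.9544 bits, which is ≤ 1.0 bits.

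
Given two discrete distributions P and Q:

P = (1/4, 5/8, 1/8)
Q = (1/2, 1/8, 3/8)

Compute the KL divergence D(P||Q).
D(P||Q) = Σ P(i) log₂(P(i)/Q(i))
  i=0: (1/4) × log₂((1/4)/(1/2)) = (1/4) × log₂(1/2) = -0.2500
  i=1: (5/8) × log₂((5/8)/(1/8)) = (5/8) × log₂(5) = 1.4512
  i=2: (1/8) × log₂((1/8)/(3/8)) = (1/8) × log₂(1/3) = -0.1981
D(P||Q) = -0.2500 + 1.4512 - 0.1981
  = 1.0031 bits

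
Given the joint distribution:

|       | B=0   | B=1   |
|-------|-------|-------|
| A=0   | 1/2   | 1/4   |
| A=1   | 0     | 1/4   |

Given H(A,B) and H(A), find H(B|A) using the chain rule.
From the chain rule: H(A,B) = H(A) + H(B|A)
Therefore: H(B|A) = H(A,B) - H(A)

H(A,B) = -[(1/2)·log₂(1/2) + (1/4)·log₂(1/4) + (1/4)·log₂(1/4)]
  = 0.5000 + 0.5000 + 0.5000
  = 1.5000 bits
Marginal P(A) (row sums):
  P(A=0) = 1/2 + 1/4 = 3/4
  P(A=1) = 0 + 1/4 = 1/4
H(A) = -[(3/4)·log₂(3/4) + (1/4)·log₂(1/4)]
  = 0.3113 + 0.5000
  = 0.8113 bits

H(B|A) = 1.5000 - 0.8113 = 0.6887 bits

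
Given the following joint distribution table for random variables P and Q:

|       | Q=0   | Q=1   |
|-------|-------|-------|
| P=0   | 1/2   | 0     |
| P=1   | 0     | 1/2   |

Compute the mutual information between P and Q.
Marginal P(P) (row sums):
  P(P=0) = 1/2 + 0 = 1/2
  P(P=1) = 0 + 1/2 = 1/2
Marginal P(Q) (column sums):
  P(Q=0) = 1/2 + 0 = 1/2
  P(Q=1) = 0 + 1/2 = 1/2

H(P) = -[(1/2)·log₂(1/2) + (1/2)·log₂(1/2)]
  = 0.5000 + 0.5000
  = 1.0000 bits
H(Q) = -[(1/2)·log₂(1/2) + (1/2)·log₂(1/2)]
  = 0.5000 + 0.5000
  = 1.0000 bits
H(P,Q) = -[(1/2)·log₂(1/2) + (1/2)·log₂(1/2)]
  = 0.5000 + 0.5000
  = 1.0000 bits

I(P;Q) = H(P) + H(Q) - H(P,Q)
  = 1.0000 + 1.0000 - 1.0000
  = 1.0000 bits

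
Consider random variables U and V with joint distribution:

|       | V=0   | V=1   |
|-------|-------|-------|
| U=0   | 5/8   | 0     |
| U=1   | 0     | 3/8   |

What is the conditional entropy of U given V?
Marginal P(V) (column sums):
  P(V=0) = 5/8 + 0 = 5/8
  P(V=1) = 0 + 3/8 = 3/8

H(U|V) = -Σ P(U,V)·log₂ P(U|V), where P(U|V) = P(U,V) / P(V)
  (cells with P(U,V) = 0 contribute 0)
  (U=0,V=0): P(U|V) = (5/8)/(5/8) = 1;  -(5/8)·log₂(1) = 0.0000
  (U=1,V=1): P(U|V) = (3/8)/(3/8) = 1;  -(3/8)·log₂(1) = 0.0000
H(U|V) = 0.0000 + 0.0000
  = 0.0000 bits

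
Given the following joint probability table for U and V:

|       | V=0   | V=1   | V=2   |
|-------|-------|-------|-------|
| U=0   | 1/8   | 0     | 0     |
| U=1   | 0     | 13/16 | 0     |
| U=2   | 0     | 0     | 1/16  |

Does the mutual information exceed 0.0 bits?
Marginal P(U) (row sums):
  P(U=0) = 1/8 + 0 + 0 = 1/8
  P(U=1) = 0 + 13/16 + 0 = 13/16
  P(U=2) = 0 + 0 + 1/16 = 1/16
Marginal P(V) (column sums):
  P(V=0) = 1/8 + 0 + 0 = 1/8
  P(V=1) = 0 + 13/16 + 0 = 13/16
  P(V=2) = 0 + 0 + 1/16 = 1/16

H(U) = -[(1/8)·log₂(1/8) + (13/16)·log₂(13/16) + (1/16)·log₂(1/16)]
  = 0.3750 + 0.2434 + 0.2500
  = 0.8684 bits
H(V) = -[(1/8)·log₂(1/8) + (13/16)·log₂(13/16) + (1/16)·log₂(1/16)]
  = 0.3750 + 0.2434 + 0.2500
  = 0.8684 bits
H(U,V) = -[(1/8)·log₂(1/8) + (13/16)·log₂(13/16) + (1/16)·log₂(1/16)]
  = 0.3750 + 0.2434 + 0.2500
  = 0.8684 bits

I(U;V) = H(U) + H(V) - H(U,V)
  = 0.8684 + 0.8684 - 0.8684
  = 0.8684 bits

Yes. I(U;V) = 0.8684 bits, which is > 0.0 bits.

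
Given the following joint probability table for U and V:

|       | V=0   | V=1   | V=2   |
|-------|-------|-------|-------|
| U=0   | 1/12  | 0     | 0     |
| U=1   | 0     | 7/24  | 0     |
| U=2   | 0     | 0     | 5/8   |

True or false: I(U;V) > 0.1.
Marginal P(U) (row sums):
  P(U=0) = 1/12 + 0 + 0 = 1/12
  P(U=1) = 0 + 7/24 + 0 = 7/24
  P(U=2) = 0 + 0 + 5/8 = 5/8
Marginal P(V) (column sums):
  P(V=0) = 1/12 + 0 + 0 = 1/12
  P(V=1) = 0 + 7/24 + 0 = 7/24
  P(V=2) = 0 + 0 + 5/8 = 5/8

H(U) = -[(1/12)·log₂(1/12) + (7/24)·log₂(7/24) + (5/8)·log₂(5/8)]
  = 0.2987 + 0.5185 + 0.4238
  = 1.2410 bits
H(V) = -[(1/12)·log₂(1/12) + (7/24)·log₂(7/24) + (5/8)·log₂(5/8)]
  = 0.2987 + 0.5185 + 0.4238
  = 1.2410 bits
H(U,V) = -[(1/12)·log₂(1/12) + (7/24)·log₂(7/24) + (5/8)·log₂(5/8)]
  = 0.2987 + 0.5185 + 0.4238
  = 1.2410 bits

I(U;V) = H(U) + H(V) - H(U,V)
  = 1.2410 + 1.2410 - 1.2410
  = 1.2410 bits

True. I(U;V) = 1.2410 bits, which is > 0.1 bits.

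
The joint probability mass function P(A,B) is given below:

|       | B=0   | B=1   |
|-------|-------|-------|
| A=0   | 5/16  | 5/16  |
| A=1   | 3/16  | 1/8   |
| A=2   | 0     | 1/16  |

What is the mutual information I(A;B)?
Marginal P(A) (row sums):
  P(A=0) = 5/16 + 5/16 = 5/8
  P(A=1) = 3/16 + 1/8 = 5/16
  P(A=2) = 0 + 1/16 = 1/16
Marginal P(B) (column sums):
  P(B=0) = 5/16 + 3/16 + 0 = 1/2
  P(B=1) = 5/16 + 1/8 + 1/16 = 1/2

H(A) = -[(5/8)·log₂(5/8) + (5/16)·log₂(5/16) + (1/16)·log₂(1/16)]
  = 0.4238 + 0.5244 + 0.2500
  = 1.1982 bits
H(B) = -[(1/2)·log₂(1/2) + (1/2)·log₂(1/2)]
  = 0.5000 + 0.5000
  = 1.0000 bits
H(A,B) = -[(5/16)·log₂(5/16) + (5/16)·log₂(5/16) + (3/16)·log₂(3/16) + (1/8)·log₂(1/8) + (1/16)·log₂(1/16)]
  = 0.5244 + 0.5244 + 0.4528 + 0.3750 + 0.2500
  = 2.1266 bits

I(A;B) = H(A) + H(B) - H(A,B)
  = 1.1982 + 1.0000 - 2.1266
  = 0.0716 bits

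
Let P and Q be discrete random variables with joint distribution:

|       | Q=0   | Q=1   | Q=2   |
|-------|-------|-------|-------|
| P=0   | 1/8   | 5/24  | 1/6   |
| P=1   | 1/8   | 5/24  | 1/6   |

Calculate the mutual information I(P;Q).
Marginal P(P) (row sums):
  P(P=0) = 1/8 + 5/24 + 1/6 = 1/2
  P(P=1) = 1/8 + 5/24 + 1/6 = 1/2
Marginal P(Q) (column sums):
  P(Q=0) = 1/8 + 1/8 = 1/4
  P(Q=1) = 5/24 + 5/24 = 5/12
  P(Q=2) = 1/6 + 1/6 = 1/3

H(P) = -[(1/2)·log₂(1/2) + (1/2)·log₂(1/2)]
  = 0.5000 + 0.5000
  = 1.0000 bits
H(Q) = -[(1/4)·log₂(1/4) + (5/12)·log₂(5/12) + (1/3)·log₂(1/3)]
  = 0.5000 + 0.5263 + 0.5283
  = 1.5546 bits
H(P,Q) = -[(1/8)·log₂(1/8) + (5/24)·log₂(5/24) + (1/6)·log₂(1/6) + (1/8)·log₂(1/8) + (5/24)·log₂(5/24) + (1/6)·log₂(1/6)]
  = 0.3750 + 0.4715 + 0.4308 + 0.3750 + 0.4715 + 0.4308
  = 2.5546 bits

I(P;Q) = H(P) + H(Q) - H(P,Q)
  = 1.0000 + 1.5546 - 2.5546
  = 0.0000 bits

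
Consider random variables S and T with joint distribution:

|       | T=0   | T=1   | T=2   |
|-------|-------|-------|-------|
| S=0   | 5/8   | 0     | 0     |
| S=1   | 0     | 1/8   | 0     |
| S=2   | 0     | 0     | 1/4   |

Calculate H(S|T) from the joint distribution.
Marginal P(T) (column sums):
  P(T=0) = 5/8 + 0 + 0 = 5/8
  P(T=1) = 0 + 1/8 + 0 = 1/8
  P(T=2) = 0 + 0 + 1/4 = 1/4

H(S|T) = -Σ P(S,T)·log₂ P(S|T), where P(S|T) = P(S,T) / P(T)
  (cells with P(S,T) = 0 contribute 0)
  (S=0,T=0): P(S|T) = (5/8)/(5/8) = 1;  -(5/8)·log₂(1) = 0.0000
  (S=1,T=1): P(S|T) = (1/8)/(1/8) = 1;  -(1/8)·log₂(1) = 0.0000
  (S=2,T=2): P(S|T) = (1/4)/(1/4) = 1;  -(1/4)·log₂(1) = 0.0000
H(S|T) = 0.0000 + 0.0000 + 0.0000
  = 0.0000 bits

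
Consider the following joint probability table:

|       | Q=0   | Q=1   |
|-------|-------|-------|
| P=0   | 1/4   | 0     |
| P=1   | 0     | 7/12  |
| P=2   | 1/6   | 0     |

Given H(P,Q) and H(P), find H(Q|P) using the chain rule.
From the chain rule: H(P,Q) = H(P) + H(Q|P)
Therefore: H(Q|P) = H(P,Q) - H(P)

H(P,Q) = -[(1/4)·log₂(1/4) + (7/12)·log₂(7/12) + (1/6)·log₂(1/6)]
  = 0.5000 + 0.4536 + 0.4308
  = 1.3844 bits
Marginal P(P) (row sums):
  P(P=0) = 1/4 + 0 = 1/4
  P(P=1) = 0 + 7/12 = 7/12
  P(P=2) = 1/6 + 0 = 1/6
H(P) = -[(1/4)·log₂(1/4) + (7/12)·log₂(7/12) + (1/6)·log₂(1/6)]
  = 0.5000 + 0.4536 + 0.4308
  = 1.3844 bits

H(Q|P) = 1.3844 - 1.3844 = 0.0000 bits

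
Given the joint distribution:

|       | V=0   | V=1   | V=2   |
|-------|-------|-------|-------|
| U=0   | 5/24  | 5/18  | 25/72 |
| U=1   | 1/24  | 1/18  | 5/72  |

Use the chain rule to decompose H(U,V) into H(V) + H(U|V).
By the chain rule: H(U,V) = H(V) + H(U|V)

Marginal P(V) (column sums):
  P(V=0) = 5/24 + 1/24 = 1/4
  P(V=1) = 5/18 + 1/18 = 1/3
  P(V=2) = 25/72 + 5/72 = 5/12
H(V) = -[(1/4)·log₂(1/4) + (1/3)·log₂(1/3) + (5/12)·log₂(5/12)]
  = 0.5000 + 0.5283 + 0.5263
  = 1.5546 bits
H(U|V) = -Σ P(U,V)·log₂ P(U|V), where P(U|V) = P(U,V) / P(V)
  (U=0,V=0): P(U|V) = (5/24)/(1/4) = 5/6;  -(5/24)·log₂(5/6) = 0.0548
  (U=0,V=1): P(U|V) = (5/18)/(1/3) = 5/6;  -(5/18)·log₂(5/6) = 0.0731
  (U=0,V=2): P(U|V) = (25/72)/(5/12) = 5/6;  -(25/72)·log₂(5/6) = 0.0913
  (U=1,V=0): P(U|V) = (1/24)/(1/4) = 1/6;  -(1/24)·log₂(1/6) = 0.1077
  (U=1,V=1): P(U|V) = (1/18)/(1/3) = 1/6;  -(1/18)·log₂(1/6) = 0.1436
  (U=1,V=2): P(U|V) = (5/72)/(5/12) = 1/6;  -(5/72)·log₂(1/6) = 0.1795
H(U|V) = 0.0548 + 0.0731 + 0.0913 + 0.1077 + 0.1436 + 0.1795
  = 0.6500 bits

H(U,V) = H(V) + H(U|V) = 1.5546 + 0.6500 = 2.2046 bits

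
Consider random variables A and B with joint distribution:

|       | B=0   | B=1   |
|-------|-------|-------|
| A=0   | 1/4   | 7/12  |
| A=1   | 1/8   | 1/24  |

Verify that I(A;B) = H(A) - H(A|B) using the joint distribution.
Left side, from I(A;B) = H(A) + H(B) - H(A,B):
Marginal P(A) (row sums):
  P(A=0) = 1/4 + 7/12 = 5/6
  P(A=1) = 1/8 + 1/24 = 1/6
Marginal P(B) (column sums):
  P(B=0) = 1/4 + 1/8 = 3/8
  P(B=1) = 7/12 + 1/24 = 5/8

H(A) = -[(5/6)·log₂(5/6) + (1/6)·log₂(1/6)]
  = 0.2192 + 0.4308
  = 0.6500 bits
H(B) = -[(3/8)·log₂(3/8) + (5/8)·log₂(5/8)]
  = 0.5306 + 0.4238
  = 0.9544 bits
H(A,B) = -[(1/4)·log₂(1/4) + (7/12)·log₂(7/12) + (1/8)·log₂(1/8) + (1/24)·log₂(1/24)]
  = 0.5000 + 0.4536 + 0.3750 + 0.1910
  = 1.5196 bits

I(A;B) = H(A) + H(B) - H(A,B)
  = 0.6500 + 0.9544 - 1.5196
  = 0.0848 bits

Right side, with H(A|B) computed directly from the conditional probabilities:
H(A|B) = -Σ P(A,B)·log₂ P(A|B), where P(A|B) = P(A,B) / P(B)
  (A=0,B=0): P(A|B) = (1/4)/(3/8) = 2/3;  -(1/4)·log₂(2/3) = 0.1462
  (A=0,B=1): P(A|B) = (7/12)/(5/8) = 14/15;  -(7/12)·log₂(14/15) = 0.0581
  (A=1,B=0): P(A|B) = (1/8)/(3/8) = 1/3;  -(1/8)·log₂(1/3) = 0.1981
  (A=1,B=1): P(A|B) = (1/24)/(5/8) = 1/15;  -(1/24)·log₂(1/15) = 0.1628
H(A|B) = 0.1462 + 0.0581 + 0.1981 + 0.1628
  = 0.5652 bits
H(A) - H(A|B) = 0.6500 - 0.5652 = 0.0848 bits

Both sides equal 0.0848 bits, so I(A;B) = H(A) - H(A|B) ✓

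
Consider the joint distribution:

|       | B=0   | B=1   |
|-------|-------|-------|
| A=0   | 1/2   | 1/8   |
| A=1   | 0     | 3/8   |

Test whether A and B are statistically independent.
Marginal P(A) (row sums):
  P(A=0) = 1/2 + 1/8 = 5/8
  P(A=1) = 0 + 3/8 = 3/8
Marginal P(B) (column sums):
  P(B=0) = 1/2 + 0 = 1/2
  P(B=1) = 1/8 + 3/8 = 1/2

A and B are independent iff P(A=i,B=j) = P(A=i)·P(B=j) for every cell.
  P(A=0)·P(B=0) = 5/8 × 1/2 = 5/16, but P(A=0,B=0) = 1/2 ✗

No, A and B are not independent. Quantitatively, I(A;B) > 0:

H(A) = -[(5/8)·log₂(5/8) + (3/8)·log₂(3/8)]
  = 0.4238 + 0.5306
  = 0.9544 bits
H(B) = -[(1/2)·log₂(1/2) + (1/2)·log₂(1/2)]
  = 0.5000 + 0.5000
  = 1.0000 bits
H(A,B) = -[(1/2)·log₂(1/2) + (1/8)·log₂(1/8) + (3/8)·log₂(3/8)]
  = 0.5000 + 0.3750 + 0.5306
  = 1.4056 bits
I(A;B) = H(A) + H(B) - H(A,B) = 0.9544 + 1.0000 - 1.4056 = 0.5488 bits > 0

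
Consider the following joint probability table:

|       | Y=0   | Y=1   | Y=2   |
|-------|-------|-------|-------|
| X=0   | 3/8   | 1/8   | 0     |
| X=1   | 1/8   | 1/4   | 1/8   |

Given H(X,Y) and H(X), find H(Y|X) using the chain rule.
From the chain rule: H(X,Y) = H(X) + H(Y|X)
Therefore: H(Y|X) = H(X,Y) - H(X)

H(X,Y) = -[(3/8)·log₂(3/8) + (1/8)·log₂(1/8) + (1/8)·log₂(1/8) + (1/4)·log₂(1/4) + (1/8)·log₂(1/8)]
  = 0.5306 + 0.3750 + 0.3750 + 0.5000 + 0.3750
  = 2.1556 bits
Marginal P(X) (row sums):
  P(X=0) = 3/8 + 1/8 + 0 = 1/2
  P(X=1) = 1/8 + 1/4 + 1/8 = 1/2
H(X) = -[(1/2)·log₂(1/2) + (1/2)·log₂(1/2)]
  = 0.5000 + 0.5000
  = 1.0000 bits

H(Y|X) = 2.1556 - 1.0000 = 1.1556 bits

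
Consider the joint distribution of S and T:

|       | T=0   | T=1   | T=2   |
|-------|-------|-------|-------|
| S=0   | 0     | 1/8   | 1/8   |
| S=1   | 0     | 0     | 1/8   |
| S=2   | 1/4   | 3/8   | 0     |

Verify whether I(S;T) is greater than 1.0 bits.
Marginal P(S) (row sums):
  P(S=0) = 0 + 1/8 + 1/8 = 1/4
  P(S=1) = 0 + 0 + 1/8 = 1/8
  P(S=2) = 1/4 + 3/8 + 0 = 5/8
Marginal P(T) (column sums):
  P(T=0) = 0 + 0 + 1/4 = 1/4
  P(T=1) = 1/8 + 0 + 3/8 = 1/2
  P(T=2) = 1/8 + 1/8 + 0 = 1/4

H(S) = -[(1/4)·log₂(1/4) + (1/8)·log₂(1/8) + (5/8)·log₂(5/8)]
  = 0.5000 + 0.3750 + 0.4238
  = 1.2988 bits
H(T) = -[(1/4)·log₂(1/4) + (1/2)·log₂(1/2) + (1/4)·log₂(1/4)]
  = 0.5000 + 0.5000 + 0.5000
  = 1.5000 bits
H(S,T) = -[(1/8)·log₂(1/8) + (1/8)·log₂(1/8) + (1/8)·log₂(1/8) + (1/4)·log₂(1/4) + (3/8)·log₂(3/8)]
  = 0.3750 + 0.3750 + 0.3750 + 0.5000 + 0.5306
  = 2.1556 bits

I(S;T) = H(S) + H(T) - H(S,T)
  = 1.2988 + 1.5000 - 2.1556
  = 0.6432 bits

No. I(S;T) = 0.6432 bits, which is ≤ 1.0 bits.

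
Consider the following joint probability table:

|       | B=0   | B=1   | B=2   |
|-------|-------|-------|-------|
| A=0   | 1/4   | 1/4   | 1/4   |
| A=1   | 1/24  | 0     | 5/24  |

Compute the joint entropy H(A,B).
H(A,B) = -Σ P(A,B) log₂ P(A,B), summed over the non-zero cells:
H(A,B) = -[(1/4)·log₂(1/4) + (1/4)·log₂(1/4) + (1/4)·log₂(1/4) + (1/24)·log₂(1/24) + (5/24)·log₂(5/24)]
  = 0.5000 + 0.5000 + 0.5000 + 0.1910 + 0.4715
  = 2.1625 bits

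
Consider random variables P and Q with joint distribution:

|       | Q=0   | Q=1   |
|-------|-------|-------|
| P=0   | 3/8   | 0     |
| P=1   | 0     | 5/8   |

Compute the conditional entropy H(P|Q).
Marginal P(Q) (column sums):
  P(Q=0) = 3/8 + 0 = 3/8
  P(Q=1) = 0 + 5/8 = 5/8

H(P|Q) = -Σ P(P,Q)·log₂ P(P|Q), where P(P|Q) = P(P,Q) / P(Q)
  (cells with P(P,Q) = 0 contribute 0)
  (P=0,Q=0): P(P|Q) = (3/8)/(3/8) = 1;  -(3/8)·log₂(1) = 0.0000
  (P=1,Q=1): P(P|Q) = (5/8)/(5/8) = 1;  -(5/8)·log₂(1) = 0.0000
H(P|Q) = 0.0000 + 0.0000
  = 0.0000 bits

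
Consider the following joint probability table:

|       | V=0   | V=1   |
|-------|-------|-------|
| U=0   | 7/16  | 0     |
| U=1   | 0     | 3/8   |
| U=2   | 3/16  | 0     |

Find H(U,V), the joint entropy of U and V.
H(U,V) = -Σ P(U,V) log₂ P(U,V), summed over the non-zero cells:
H(U,V) = -[(7/16)·log₂(7/16) + (3/8)·log₂(3/8) + (3/16)·log₂(3/16)]
  = 0.5218 + 0.5306 + 0.4528
  = 1.5052 bits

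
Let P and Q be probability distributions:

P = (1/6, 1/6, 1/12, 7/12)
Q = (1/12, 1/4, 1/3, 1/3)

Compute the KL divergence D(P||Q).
D(P||Q) = Σ P(i) log₂(P(i)/Q(i))
  i=0: (1/6) × log₂((1/6)/(1/12)) = (1/6) × log₂(2) = 0.1667
  i=1: (1/6) × log₂((1/6)/(1/4)) = (1/6) × log₂(2/3) = -0.0975
  i=2: (1/12) × log₂((1/12)/(1/3)) = (1/12) × log₂(1/4) = -0.1667
  i=3: (7/12) × log₂((7/12)/(1/3)) = (7/12) × log₂(7/4) = 0.4710
D(P||Q) = 0.1667 - 0.0975 - 0.1667 + 0.4710
  = 0.3735 bits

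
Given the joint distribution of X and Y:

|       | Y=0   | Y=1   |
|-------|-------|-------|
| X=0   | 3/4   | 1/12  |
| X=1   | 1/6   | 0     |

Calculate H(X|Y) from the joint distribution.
Marginal P(Y) (column sums):
  P(Y=0) = 3/4 + 1/6 = 11/12
  P(Y=1) = 1/12 + 0 = 1/12

H(X|Y) = -Σ P(X,Y)·log₂ P(X|Y), where P(X|Y) = P(X,Y) / P(Y)
  (cells with P(X,Y) = 0 contribute 0)
  (X=0,Y=0): P(X|Y) = (3/4)/(11/12) = 9/11;  -(3/4)·log₂(9/11) = 0.2171
  (X=0,Y=1): P(X|Y) = (1/12)/(1/12) = 1;  -(1/12)·log₂(1) = 0.0000
  (X=1,Y=0): P(X|Y) = (1/6)/(11/12) = 2/11;  -(1/6)·log₂(2/11) = 0.4099
H(X|Y) = 0.2171 + 0.0000 + 0.4099
  = 0.6270 bits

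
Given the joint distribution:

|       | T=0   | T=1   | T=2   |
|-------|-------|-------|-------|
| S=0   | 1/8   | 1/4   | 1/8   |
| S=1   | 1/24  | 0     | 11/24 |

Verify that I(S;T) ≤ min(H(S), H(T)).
Marginal P(S) (row sums):
  P(S=0) = 1/8 + 1/4 + 1/8 = 1/2
  P(S=1) = 1/24 + 0 + 11/24 = 1/2
Marginal P(T) (column sums):
  P(T=0) = 1/8 + 1/24 = 1/6
  P(T=1) = 1/4 + 0 = 1/4
  P(T=2) = 1/8 + 11/24 = 7/12

H(S) = -[(1/2)·log₂(1/2) + (1/2)·log₂(1/2)]
  = 0.5000 + 0.5000
  = 1.0000 bits
H(T) = -[(1/6)·log₂(1/6) + (1/4)·log₂(1/4) + (7/12)·log₂(7/12)]
  = 0.4308 + 0.5000 + 0.4536
  = 1.3844 bits
H(S,T) = -[(1/8)·log₂(1/8) + (1/4)·log₂(1/4) + (1/8)·log₂(1/8) + (1/24)·log₂(1/24) + (11/24)·log₂(11/24)]
  = 0.3750 + 0.5000 + 0.3750 + 0.1910 + 0.5159
  = 1.9569 bits

I(S;T) = H(S) + H(T) - H(S,T)
  = 1.0000 + 1.3844 - 1.9569
  = 0.4275 bits

min(H(S), H(T)) = min(1.0000, 1.3844) = 1.0000 bits
Since 0.4275 ≤ 1.0000, the bound is satisfied ✓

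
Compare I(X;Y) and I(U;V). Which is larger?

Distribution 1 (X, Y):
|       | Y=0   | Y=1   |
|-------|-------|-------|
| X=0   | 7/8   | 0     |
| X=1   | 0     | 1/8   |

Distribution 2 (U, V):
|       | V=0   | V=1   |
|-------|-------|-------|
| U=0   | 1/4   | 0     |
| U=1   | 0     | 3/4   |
Distribution 1 (X, Y):
Marginal P(X) (row sums):
  P(X=0) = 7/8 + 0 = 7/8
  P(X=1) = 0 + 1/8 = 1/8
Marginal P(Y) (column sums):
  P(Y=0) = 7/8 + 0 = 7/8
  P(Y=1) = 0 + 1/8 = 1/8

H(X) = -[(7/8)·log₂(7/8) + (1/8)·log₂(1/8)]
  = 0.1686 + 0.3750
  = 0.5436 bits
H(Y) = -[(7/8)·log₂(7/8) + (1/8)·log₂(1/8)]
  = 0.1686 + 0.3750
  = 0.5436 bits
H(X,Y) = -[(7/8)·log₂(7/8) + (1/8)·log₂(1/8)]
  = 0.1686 + 0.3750
  = 0.5436 bits

I(X;Y) = H(X) + H(Y) - H(X,Y)
  = 0.5436 + 0.5436 - 0.5436
  = 0.5436 bits

Distribution 2 (U, V):
Marginal P(U) (row sums):
  P(U=0) = 1/4 + 0 = 1/4
  P(U=1) = 0 + 3/4 = 3/4
Marginal P(V) (column sums):
  P(V=0) = 1/4 + 0 = 1/4
  P(V=1) = 0 + 3/4 = 3/4

H(U) = -[(1/4)·log₂(1/4) + (3/4)·log₂(3/4)]
  = 0.5000 + 0.3113
  = 0.8113 bits
H(V) = -[(1/4)·log₂(1/4) + (3/4)·log₂(3/4)]
  = 0.5000 + 0.3113
  = 0.8113 bits
H(U,V) = -[(1/4)·log₂(1/4) + (3/4)·log₂(3/4)]
  = 0.5000 + 0.3113
  = 0.8113 bits

I(U;V) = H(U) + H(V) - H(U,V)
  = 0.8113 + 0.8113 - 0.8113
  = 0.8113 bits

I(U;V) = 0.8113 bits > I(X;Y) = 0.5436 bits, so (U, V) has the higher mutual information (stronger dependence).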